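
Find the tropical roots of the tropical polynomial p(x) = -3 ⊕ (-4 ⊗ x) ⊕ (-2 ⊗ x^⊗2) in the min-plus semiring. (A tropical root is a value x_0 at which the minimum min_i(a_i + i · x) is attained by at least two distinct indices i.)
Roots: {-2, 1}

Each tropical root is a break point of the lower envelope of the lines y = a_i + i · x (there are 3 lines, with slopes 0, 1, ..., 2). Only the lines that attain the minimum somewhere contribute to roots; other lines are dominated. Here the surviving (envelope) indices are i = 2, i = 1, i = 0.
Intersections between consecutive envelope lines give the roots: for adjacent envelope indices i < j the intersection is x = (a_i − a_j) / (j − i). Reading off the sorted break points: {-2, 1}.
Verification: at each break x_0, at least two indices attain the minimum of min_i(a_i + i · x_0).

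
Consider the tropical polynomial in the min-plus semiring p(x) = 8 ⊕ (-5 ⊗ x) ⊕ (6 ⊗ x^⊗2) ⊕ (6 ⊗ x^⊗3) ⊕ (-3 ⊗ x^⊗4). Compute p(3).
p(3) = -2

A tropical monomial a ⊗ x^⊗i evaluates to a + i · x. Evaluating each term at x = 3:
  Term 0 contributes 8 + 0 · 3 = 8
  Term 1 contributes -5 + 1 · 3 = -2
  Term 2 contributes 6 + 2 · 3 = 12
  Term 3 contributes 6 + 3 · 3 = 15
  Term 4 contributes -3 + 4 · 3 = 9
p(3) = ⊕ of these = min[8, -2, 12, 15, 9] = -2.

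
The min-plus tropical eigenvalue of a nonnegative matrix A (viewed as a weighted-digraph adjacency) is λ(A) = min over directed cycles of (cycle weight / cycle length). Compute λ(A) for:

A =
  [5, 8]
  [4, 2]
λ(A) = 2

Enumerate directed cycles and compute their means (weight / length). Sample:
  cycle 0 → 0: weight = 5, length = 1, mean = 5/1 ≈ 5.000
  cycle 1 → 1: weight = 2, length = 1, mean = 2/1 ≈ 2.000
  cycle 0 → 1 → 0: weight = 12, length = 2, mean = 12/2 ≈ 6.000
  cycle 1 → 0 → 1: weight = 12, length = 2, mean = 12/2 ≈ 6.000
Minimum mean = 2.000, attained e.g. along the cycle 1 → 1 with weight 2 and length 1. So λ(A) = 2/1 = 2.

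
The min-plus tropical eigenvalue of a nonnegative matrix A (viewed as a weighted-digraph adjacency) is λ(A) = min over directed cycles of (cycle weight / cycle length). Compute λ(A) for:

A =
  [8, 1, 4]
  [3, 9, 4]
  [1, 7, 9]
λ(A) = 2

Enumerate directed cycles and compute their means (weight / length). Sample:
  cycle 0 → 0: weight = 8, length = 1, mean = 8/1 ≈ 8.000
  cycle 1 → 1: weight = 9, length = 1, mean = 9/1 ≈ 9.000
  cycle 2 → 2: weight = 9, length = 1, mean = 9/1 ≈ 9.000
  cycle 0 → 1 → 0: weight = 4, length = 2, mean = 4/2 ≈ 2.000
  cycle 0 → 2 → 0: weight = 5, length = 2, mean = 5/2 ≈ 2.500
  cycle 1 → 0 → 1: weight = 4, length = 2, mean = 4/2 ≈ 2.000
Minimum mean = 2.000, attained e.g. along the cycle 0 → 1 → 0 with weight 4 and length 2. So λ(A) = 4/2 = 2.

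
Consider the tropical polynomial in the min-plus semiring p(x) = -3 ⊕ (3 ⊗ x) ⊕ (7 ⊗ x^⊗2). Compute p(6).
p(6) = -3

A tropical monomial a ⊗ x^⊗i evaluates to a + i · x. Evaluating each term at x = 6:
  Term 0 contributes -3 + 0 · 6 = -3
  Term 1 contributes 3 + 1 · 6 = 9
  Term 2 contributes 7 + 2 · 6 = 19
p(6) = ⊕ of these = min[-3, 9, 19] = -3.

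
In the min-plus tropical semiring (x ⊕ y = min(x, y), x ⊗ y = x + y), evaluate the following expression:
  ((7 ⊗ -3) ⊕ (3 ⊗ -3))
((7 ⊗ -3) ⊕ (3 ⊗ -3)) = 0

Expand innermost to outermost. Recall ⊕ takes the minimum of its arguments and ⊗ takes their sum. Working out the expression ((7 ⊗ -3) ⊕ (3 ⊗ -3)) gives 0.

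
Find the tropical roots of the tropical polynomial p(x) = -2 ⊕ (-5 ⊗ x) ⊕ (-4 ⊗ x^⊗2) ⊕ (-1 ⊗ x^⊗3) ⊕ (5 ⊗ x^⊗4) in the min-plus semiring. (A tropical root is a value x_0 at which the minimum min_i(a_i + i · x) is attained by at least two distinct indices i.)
Roots: {-6, -3, -1, 3}

Each tropical root is a break point of the lower envelope of the lines y = a_i + i · x (there are 5 lines, with slopes 0, 1, ..., 4). Only the lines that attain the minimum somewhere contribute to roots; other lines are dominated. Here the surviving (envelope) indices are i = 4, i = 3, i = 2, i = 1, i = 0.
Intersections between consecutive envelope lines give the roots: for adjacent envelope indices i < j the intersection is x = (a_i − a_j) / (j − i). Reading off the sorted break points: {-6, -3, -1, 3}.
Verification: at each break x_0, at least two indices attain the minimum of min_i(a_i + i · x_0).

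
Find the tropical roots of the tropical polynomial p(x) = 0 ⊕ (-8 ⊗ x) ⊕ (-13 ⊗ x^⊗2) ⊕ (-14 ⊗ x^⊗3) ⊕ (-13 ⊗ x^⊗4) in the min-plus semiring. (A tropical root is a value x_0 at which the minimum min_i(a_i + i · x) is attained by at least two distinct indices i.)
Roots: {-1, 1, 5, 8}

Each tropical root is a break point of the lower envelope of the lines y = a_i + i · x (there are 5 lines, with slopes 0, 1, ..., 4). Only the lines that attain the minimum somewhere contribute to roots; other lines are dominated. Here the surviving (envelope) indices are i = 4, i = 3, i = 2, i = 1, i = 0.
Intersections between consecutive envelope lines give the roots: for adjacent envelope indices i < j the intersection is x = (a_i − a_j) / (j − i). Reading off the sorted break points: {-1, 1, 5, 8}.
Verification: at each break x_0, at least two indices attain the minimum of min_i(a_i + i · x_0).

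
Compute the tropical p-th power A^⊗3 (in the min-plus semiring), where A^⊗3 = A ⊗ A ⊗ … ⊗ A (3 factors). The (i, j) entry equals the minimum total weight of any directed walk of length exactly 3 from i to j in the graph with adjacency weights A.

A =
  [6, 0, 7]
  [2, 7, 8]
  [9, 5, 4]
A^⊗3 =
  [8, 2, 9]
  [4, 8, 10]
  [11, 7, 12]

Each entry (A^⊗3)_ij equals the minimum over all length-3 walks i = v_0 → v_1 → … → v_3 = j of Σ_t A[v_t][v_{t+1}]. For example, for (i, j) = (0, 2) we minimise over 9 possible intermediate vertex sequences; the minimum is 9, attained along the walk 0 → 1 → 0 → 2.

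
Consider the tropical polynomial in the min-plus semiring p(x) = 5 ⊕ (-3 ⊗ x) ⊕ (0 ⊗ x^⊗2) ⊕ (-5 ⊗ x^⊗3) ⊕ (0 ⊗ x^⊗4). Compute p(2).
p(2) = -1

A tropical monomial a ⊗ x^⊗i evaluates to a + i · x. Evaluating each term at x = 2:
  Term 0 contributes 5 + 0 · 2 = 5
  Term 1 contributes -3 + 1 · 2 = -1
  Term 2 contributes 0 + 2 · 2 = 4
  Term 3 contributes -5 + 3 · 2 = 1
  Term 4 contributes 0 + 4 · 2 = 8
p(2) = ⊕ of these = min[5, -1, 4, 1, 8] = -1.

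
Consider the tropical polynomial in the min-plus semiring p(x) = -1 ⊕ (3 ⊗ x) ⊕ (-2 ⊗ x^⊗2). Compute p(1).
p(1) = -1

A tropical monomial a ⊗ x^⊗i evaluates to a + i · x. Evaluating each term at x = 1:
  Term 0 contributes -1 + 0 · 1 = -1
  Term 1 contributes 3 + 1 · 1 = 4
  Term 2 contributes -2 + 2 · 1 = 0
p(1) = ⊕ of these = min[-1, 4, 0] = -1.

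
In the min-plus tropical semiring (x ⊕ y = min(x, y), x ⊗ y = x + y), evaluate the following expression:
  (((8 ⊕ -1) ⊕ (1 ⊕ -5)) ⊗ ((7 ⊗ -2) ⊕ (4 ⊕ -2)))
(((8 ⊕ -1) ⊕ (1 ⊕ -5)) ⊗ ((7 ⊗ -2) ⊕ (4 ⊕ -2))) = -7

Expand innermost to outermost. Recall ⊕ takes the minimum of its arguments and ⊗ takes their sum. Working out the expression (((8 ⊕ -1) ⊕ (1 ⊕ -5)) ⊗ ((7 ⊗ -2) ⊕ (4 ⊕ -2))) gives -7.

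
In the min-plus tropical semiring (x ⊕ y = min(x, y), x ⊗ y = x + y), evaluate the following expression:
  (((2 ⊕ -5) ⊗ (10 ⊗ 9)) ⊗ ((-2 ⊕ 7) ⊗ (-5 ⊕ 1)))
(((2 ⊕ -5) ⊗ (10 ⊗ 9)) ⊗ ((-2 ⊕ 7) ⊗ (-5 ⊕ 1))) = 7

Expand innermost to outermost. Recall ⊕ takes the minimum of its arguments and ⊗ takes their sum. Working out the expression (((2 ⊕ -5) ⊗ (10 ⊗ 9)) ⊗ ((-2 ⊕ 7) ⊗ (-5 ⊕ 1))) gives 7.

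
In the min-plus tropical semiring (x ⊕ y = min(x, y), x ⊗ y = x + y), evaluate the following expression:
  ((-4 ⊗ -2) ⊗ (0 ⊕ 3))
((-4 ⊗ -2) ⊗ (0 ⊕ 3)) = -6

Expand innermost to outermost. Recall ⊕ takes the minimum of its arguments and ⊗ takes their sum. Working out the expression ((-4 ⊗ -2) ⊗ (0 ⊕ 3)) gives -6.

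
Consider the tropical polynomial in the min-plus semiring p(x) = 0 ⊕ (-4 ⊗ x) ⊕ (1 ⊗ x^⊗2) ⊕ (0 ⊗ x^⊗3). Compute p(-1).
p(-1) = -5

A tropical monomial a ⊗ x^⊗i evaluates to a + i · x. Evaluating each term at x = -1:
  Term 0 contributes 0 + 0 · -1 = 0
  Term 1 contributes -4 + 1 · -1 = -5
  Term 2 contributes 1 + 2 · -1 = -1
  Term 3 contributes 0 + 3 · -1 = -3
p(-1) = ⊕ of these = min[0, -5, -1, -3] = -5.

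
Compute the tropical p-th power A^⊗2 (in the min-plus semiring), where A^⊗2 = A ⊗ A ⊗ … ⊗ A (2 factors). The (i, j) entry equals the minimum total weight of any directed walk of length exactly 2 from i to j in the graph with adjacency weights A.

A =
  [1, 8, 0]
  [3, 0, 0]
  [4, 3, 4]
A^⊗2 =
  [2, 3, 1]
  [3, 0, 0]
  [5, 3, 3]

Each entry (A^⊗2)_ij equals the minimum over all length-2 walks i = v_0 → v_1 → … → v_2 = j of Σ_t A[v_t][v_{t+1}]. For example, for (i, j) = (0, 2) we minimise over 3 possible intermediate vertex sequences; the minimum is 1, attained along the walk 0 → 0 → 2.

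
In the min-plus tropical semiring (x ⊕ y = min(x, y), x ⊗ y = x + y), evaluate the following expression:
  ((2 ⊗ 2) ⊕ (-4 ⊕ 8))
((2 ⊗ 2) ⊕ (-4 ⊕ 8)) = -4

Expand innermost to outermost. Recall ⊕ takes the minimum of its arguments and ⊗ takes their sum. Working out the expression ((2 ⊗ 2) ⊕ (-4 ⊕ 8)) gives -4.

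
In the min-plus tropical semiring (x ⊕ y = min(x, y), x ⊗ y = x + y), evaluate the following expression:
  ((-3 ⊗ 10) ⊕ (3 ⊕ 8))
((-3 ⊗ 10) ⊕ (3 ⊕ 8)) = 3

Expand innermost to outermost. Recall ⊕ takes the minimum of its arguments and ⊗ takes their sum. Working out the expression ((-3 ⊗ 10) ⊕ (3 ⊕ 8)) gives 3.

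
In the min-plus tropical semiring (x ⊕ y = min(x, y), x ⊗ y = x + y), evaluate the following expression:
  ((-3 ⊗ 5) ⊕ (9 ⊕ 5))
((-3 ⊗ 5) ⊕ (9 ⊕ 5)) = 2

Expand innermost to outermost. Recall ⊕ takes the minimum of its arguments and ⊗ takes their sum. Working out the expression ((-3 ⊗ 5) ⊕ (9 ⊕ 5)) gives 2.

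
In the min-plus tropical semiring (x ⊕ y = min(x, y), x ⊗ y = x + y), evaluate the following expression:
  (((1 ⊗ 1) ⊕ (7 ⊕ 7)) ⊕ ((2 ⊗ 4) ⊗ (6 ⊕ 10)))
(((1 ⊗ 1) ⊕ (7 ⊕ 7)) ⊕ ((2 ⊗ 4) ⊗ (6 ⊕ 10))) = 2

Expand innermost to outermost. Recall ⊕ takes the minimum of its arguments and ⊗ takes their sum. Working out the expression (((1 ⊗ 1) ⊕ (7 ⊕ 7)) ⊕ ((2 ⊗ 4) ⊗ (6 ⊕ 10))) gives 2.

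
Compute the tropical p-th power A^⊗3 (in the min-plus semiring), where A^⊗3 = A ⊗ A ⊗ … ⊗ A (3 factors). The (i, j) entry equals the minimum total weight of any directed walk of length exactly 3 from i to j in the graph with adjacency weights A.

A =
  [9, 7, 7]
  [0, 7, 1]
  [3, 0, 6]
A^⊗3 =
  [7, 8, 8]
  [1, 7, 2]
  [4, 1, 7]

Each entry (A^⊗3)_ij equals the minimum over all length-3 walks i = v_0 → v_1 → … → v_3 = j of Σ_t A[v_t][v_{t+1}]. For example, for (i, j) = (0, 2) we minimise over 9 possible intermediate vertex sequences; the minimum is 8, attained along the walk 0 → 2 → 1 → 2.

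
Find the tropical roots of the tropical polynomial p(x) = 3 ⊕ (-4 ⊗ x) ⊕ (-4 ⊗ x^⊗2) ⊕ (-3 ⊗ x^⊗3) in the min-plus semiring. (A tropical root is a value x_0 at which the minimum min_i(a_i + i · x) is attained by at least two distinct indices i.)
Roots: {-1, 0, 7}

Each tropical root is a break point of the lower envelope of the lines y = a_i + i · x (there are 4 lines, with slopes 0, 1, ..., 3). Only the lines that attain the minimum somewhere contribute to roots; other lines are dominated. Here the surviving (envelope) indices are i = 3, i = 2, i = 1, i = 0.
Intersections between consecutive envelope lines give the roots: for adjacent envelope indices i < j the intersection is x = (a_i − a_j) / (j − i). Reading off the sorted break points: {-1, 0, 7}.
Verification: at each break x_0, at least two indices attain the minimum of min_i(a_i + i · x_0).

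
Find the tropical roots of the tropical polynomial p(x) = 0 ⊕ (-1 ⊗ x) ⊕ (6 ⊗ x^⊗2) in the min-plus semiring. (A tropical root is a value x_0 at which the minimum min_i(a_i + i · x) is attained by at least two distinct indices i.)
Roots: {-7, 1}

Each tropical root is a break point of the lower envelope of the lines y = a_i + i · x (there are 3 lines, with slopes 0, 1, ..., 2). Only the lines that attain the minimum somewhere contribute to roots; other lines are dominated. Here the surviving (envelope) indices are i = 2, i = 1, i = 0.
Intersections between consecutive envelope lines give the roots: for adjacent envelope indices i < j the intersection is x = (a_i − a_j) / (j − i). Reading off the sorted break points: {-7, 1}.
Verification: at each break x_0, at least two indices attain the minimum of min_i(a_i + i · x_0).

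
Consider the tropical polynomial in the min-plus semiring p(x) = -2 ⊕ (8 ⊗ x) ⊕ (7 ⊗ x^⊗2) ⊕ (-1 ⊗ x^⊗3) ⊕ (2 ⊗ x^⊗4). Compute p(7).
p(7) = -2

A tropical monomial a ⊗ x^⊗i evaluates to a + i · x. Evaluating each term at x = 7:
  Term 0 contributes -2 + 0 · 7 = -2
  Term 1 contributes 8 + 1 · 7 = 15
  Term 2 contributes 7 + 2 · 7 = 21
  Term 3 contributes -1 + 3 · 7 = 20
  Term 4 contributes 2 + 4 · 7 = 30
p(7) = ⊕ of these = min[-2, 15, 21, 20, 30] = -2.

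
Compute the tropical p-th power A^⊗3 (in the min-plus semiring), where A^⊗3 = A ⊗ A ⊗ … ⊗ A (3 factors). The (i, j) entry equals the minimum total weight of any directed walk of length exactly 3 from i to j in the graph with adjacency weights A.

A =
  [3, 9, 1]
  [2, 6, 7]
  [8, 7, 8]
A^⊗3 =
  [9, 11, 7]
  [8, 10, 6]
  [12, 16, 10]

Each entry (A^⊗3)_ij equals the minimum over all length-3 walks i = v_0 → v_1 → … → v_3 = j of Σ_t A[v_t][v_{t+1}]. For example, for (i, j) = (0, 2) we minimise over 9 possible intermediate vertex sequences; the minimum is 7, attained along the walk 0 → 0 → 0 → 2.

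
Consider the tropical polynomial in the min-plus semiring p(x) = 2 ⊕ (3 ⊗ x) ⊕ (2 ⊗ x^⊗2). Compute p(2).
p(2) = 2

A tropical monomial a ⊗ x^⊗i evaluates to a + i · x. Evaluating each term at x = 2:
  Term 0 contributes 2 + 0 · 2 = 2
  Term 1 contributes 3 + 1 · 2 = 5
  Term 2 contributes 2 + 2 · 2 = 6
p(2) = ⊕ of these = min[2, 5, 6] = 2.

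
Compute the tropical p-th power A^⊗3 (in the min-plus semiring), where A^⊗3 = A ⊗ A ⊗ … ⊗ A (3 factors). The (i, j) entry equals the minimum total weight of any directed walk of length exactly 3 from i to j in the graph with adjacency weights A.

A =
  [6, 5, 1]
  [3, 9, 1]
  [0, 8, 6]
A^⊗3 =
  [6, 6, 2]
  [4, 6, 2]
  [1, 9, 6]

Each entry (A^⊗3)_ij equals the minimum over all length-3 walks i = v_0 → v_1 → … → v_3 = j of Σ_t A[v_t][v_{t+1}]. For example, for (i, j) = (0, 2) we minimise over 9 possible intermediate vertex sequences; the minimum is 2, attained along the walk 0 → 2 → 0 → 2.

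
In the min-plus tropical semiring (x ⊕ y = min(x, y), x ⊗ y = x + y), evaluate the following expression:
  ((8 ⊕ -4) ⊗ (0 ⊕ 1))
((8 ⊕ -4) ⊗ (0 ⊕ 1)) = -4

Expand innermost to outermost. Recall ⊕ takes the minimum of its arguments and ⊗ takes their sum. Working out the expression ((8 ⊕ -4) ⊗ (0 ⊕ 1)) gives -4.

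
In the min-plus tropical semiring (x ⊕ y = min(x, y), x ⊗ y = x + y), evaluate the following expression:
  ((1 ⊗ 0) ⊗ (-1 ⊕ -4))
((1 ⊗ 0) ⊗ (-1 ⊕ -4)) = -3

Expand innermost to outermost. Recall ⊕ takes the minimum of its arguments and ⊗ takes their sum. Working out the expression ((1 ⊗ 0) ⊗ (-1 ⊕ -4)) gives -3.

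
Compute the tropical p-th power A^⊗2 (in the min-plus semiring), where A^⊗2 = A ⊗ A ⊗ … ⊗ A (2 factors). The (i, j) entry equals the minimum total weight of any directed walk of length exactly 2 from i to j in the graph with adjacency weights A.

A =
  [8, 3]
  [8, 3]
A^⊗2 =
  [11, 6]
  [11, 6]

Each entry (A^⊗2)_ij equals the minimum over all length-2 walks i = v_0 → v_1 → … → v_2 = j of Σ_t A[v_t][v_{t+1}]. For example, for (i, j) = (0, 1) we minimise over 2 possible intermediate vertex sequences; the minimum is 6, attained along the walk 0 → 1 → 1.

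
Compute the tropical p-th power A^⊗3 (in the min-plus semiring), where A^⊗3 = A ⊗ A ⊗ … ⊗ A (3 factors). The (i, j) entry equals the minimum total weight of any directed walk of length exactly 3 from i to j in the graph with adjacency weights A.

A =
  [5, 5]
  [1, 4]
A^⊗3 =
  [10, 11]
  [7, 10]

Each entry (A^⊗3)_ij equals the minimum over all length-3 walks i = v_0 → v_1 → … → v_3 = j of Σ_t A[v_t][v_{t+1}]. For example, for (i, j) = (0, 1) we minimise over 4 possible intermediate vertex sequences; the minimum is 11, attained along the walk 0 → 1 → 0 → 1.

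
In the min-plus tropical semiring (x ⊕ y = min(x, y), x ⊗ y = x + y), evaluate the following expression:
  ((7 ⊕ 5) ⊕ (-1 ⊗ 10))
((7 ⊕ 5) ⊕ (-1 ⊗ 10)) = 5

Expand innermost to outermost. Recall ⊕ takes the minimum of its arguments and ⊗ takes their sum. Working out the expression ((7 ⊕ 5) ⊕ (-1 ⊗ 10)) gives 5.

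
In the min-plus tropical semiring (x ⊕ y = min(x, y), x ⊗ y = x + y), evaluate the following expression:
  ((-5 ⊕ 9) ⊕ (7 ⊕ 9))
((-5 ⊕ 9) ⊕ (7 ⊕ 9)) = -5

Expand innermost to outermost. Recall ⊕ takes the minimum of its arguments and ⊗ takes their sum. Working out the expression ((-5 ⊕ 9) ⊕ (7 ⊕ 9)) gives -5.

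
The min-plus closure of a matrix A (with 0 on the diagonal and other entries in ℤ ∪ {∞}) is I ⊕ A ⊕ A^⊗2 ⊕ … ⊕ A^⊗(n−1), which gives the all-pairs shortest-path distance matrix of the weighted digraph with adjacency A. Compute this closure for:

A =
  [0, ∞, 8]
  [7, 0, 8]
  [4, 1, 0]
Closure =
  [0, 9, 8]
  [7, 0, 8]
  [4, 1, 0]

This is the Floyd-Warshall all-pairs shortest-path computation. For each intermediate vertex k = 0, 1, …, 2, update dist[i][j] ← min(dist[i][j], dist[i][k] + dist[k][j]). The final matrix gives, for each (i, j), the minimum total weight of any directed path from i to j (possibly empty when i = j).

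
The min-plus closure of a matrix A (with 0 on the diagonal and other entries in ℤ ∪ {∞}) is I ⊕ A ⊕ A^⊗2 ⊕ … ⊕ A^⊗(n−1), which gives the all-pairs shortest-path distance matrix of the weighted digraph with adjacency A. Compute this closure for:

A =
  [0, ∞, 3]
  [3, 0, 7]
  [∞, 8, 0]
Closure =
  [0, 11, 3]
  [3, 0, 6]
  [11, 8, 0]

This is the Floyd-Warshall all-pairs shortest-path computation. For each intermediate vertex k = 0, 1, …, 2, update dist[i][j] ← min(dist[i][j], dist[i][k] + dist[k][j]). The final matrix gives, for each (i, j), the minimum total weight of any directed path from i to j (possibly empty when i = j).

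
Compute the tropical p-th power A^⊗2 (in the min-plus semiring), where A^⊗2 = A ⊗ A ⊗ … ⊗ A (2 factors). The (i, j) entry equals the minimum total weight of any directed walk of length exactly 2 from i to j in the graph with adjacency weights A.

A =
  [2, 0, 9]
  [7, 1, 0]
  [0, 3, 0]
A^⊗2 =
  [4, 1, 0]
  [0, 2, 0]
  [0, 0, 0]

Each entry (A^⊗2)_ij equals the minimum over all length-2 walks i = v_0 → v_1 → … → v_2 = j of Σ_t A[v_t][v_{t+1}]. For example, for (i, j) = (0, 2) we minimise over 3 possible intermediate vertex sequences; the minimum is 0, attained along the walk 0 → 1 → 2.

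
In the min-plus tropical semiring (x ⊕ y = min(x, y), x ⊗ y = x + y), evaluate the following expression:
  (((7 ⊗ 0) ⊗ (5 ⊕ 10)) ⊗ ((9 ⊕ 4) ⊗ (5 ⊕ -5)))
(((7 ⊗ 0) ⊗ (5 ⊕ 10)) ⊗ ((9 ⊕ 4) ⊗ (5 ⊕ -5))) = 11

Expand innermost to outermost. Recall ⊕ takes the minimum of its arguments and ⊗ takes their sum. Working out the expression (((7 ⊗ 0) ⊗ (5 ⊕ 10)) ⊗ ((9 ⊕ 4) ⊗ (5 ⊕ -5))) gives 11.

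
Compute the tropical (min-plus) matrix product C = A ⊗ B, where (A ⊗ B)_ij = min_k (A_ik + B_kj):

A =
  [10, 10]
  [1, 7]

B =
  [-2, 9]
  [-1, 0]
A ⊗ B =
  [8, 10]
  [-1, 7]

Apply the min-plus product entry-by-entry:
  C[0][0] = min over k of (A[0][0] + B[0][0] = 10 + -2 = 8, A[0][1] + B[1][0] = 10 + -1 = 9) = 8 (attained at k = 0)
  C[0][1] = min over k of (A[0][0] + B[0][1] = 10 + 9 = 19, A[0][1] + B[1][1] = 10 + 0 = 10) = 10 (attained at k = 1)
  C[1][0] = min over k of (A[1][0] + B[0][0] = 1 + -2 = -1, A[1][1] + B[1][0] = 7 + -1 = 6) = -1 (attained at k = 0)
  C[1][1] = min over k of (A[1][0] + B[0][1] = 1 + 9 = 10, A[1][1] + B[1][1] = 7 + 0 = 7) = 7 (attained at k = 1)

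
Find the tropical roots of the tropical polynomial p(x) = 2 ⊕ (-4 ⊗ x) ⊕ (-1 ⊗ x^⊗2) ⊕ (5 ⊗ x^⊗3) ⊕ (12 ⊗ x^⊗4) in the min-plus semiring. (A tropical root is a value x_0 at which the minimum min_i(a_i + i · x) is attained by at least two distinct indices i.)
Roots: {-7, -6, -3, 6}

Each tropical root is a break point of the lower envelope of the lines y = a_i + i · x (there are 5 lines, with slopes 0, 1, ..., 4). Only the lines that attain the minimum somewhere contribute to roots; other lines are dominated. Here the surviving (envelope) indices are i = 4, i = 3, i = 2, i = 1, i = 0.
Intersections between consecutive envelope lines give the roots: for adjacent envelope indices i < j the intersection is x = (a_i − a_j) / (j − i). Reading off the sorted break points: {-7, -6, -3, 6}.
Verification: at each break x_0, at least two indices attain the minimum of min_i(a_i + i · x_0).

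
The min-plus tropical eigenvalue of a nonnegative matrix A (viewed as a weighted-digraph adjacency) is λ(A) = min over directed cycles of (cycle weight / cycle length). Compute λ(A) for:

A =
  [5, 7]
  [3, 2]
λ(A) = 2

Enumerate directed cycles and compute their means (weight / length). Sample:
  cycle 0 → 0: weight = 5, length = 1, mean = 5/1 ≈ 5.000
  cycle 1 → 1: weight = 2, length = 1, mean = 2/1 ≈ 2.000
  cycle 0 → 1 → 0: weight = 10, length = 2, mean = 10/2 ≈ 5.000
  cycle 1 → 0 → 1: weight = 10, length = 2, mean = 10/2 ≈ 5.000
Minimum mean = 2.000, attained e.g. along the cycle 1 → 1 with weight 2 and length 1. So λ(A) = 2/1 = 2.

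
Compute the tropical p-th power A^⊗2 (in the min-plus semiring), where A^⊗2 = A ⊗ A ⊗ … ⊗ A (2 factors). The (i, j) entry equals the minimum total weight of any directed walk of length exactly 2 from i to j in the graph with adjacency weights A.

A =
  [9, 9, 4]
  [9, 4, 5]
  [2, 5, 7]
A^⊗2 =
  [6, 9, 11]
  [7, 8, 9]
  [9, 9, 6]

Each entry (A^⊗2)_ij equals the minimum over all length-2 walks i = v_0 → v_1 → … → v_2 = j of Σ_t A[v_t][v_{t+1}]. For example, for (i, j) = (0, 2) we minimise over 3 possible intermediate vertex sequences; the minimum is 11, attained along the walk 0 → 2 → 2.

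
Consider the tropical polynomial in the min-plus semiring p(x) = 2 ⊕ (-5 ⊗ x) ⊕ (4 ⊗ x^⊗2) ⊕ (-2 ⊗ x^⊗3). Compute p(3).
p(3) = -2

A tropical monomial a ⊗ x^⊗i evaluates to a + i · x. Evaluating each term at x = 3:
  Term 0 contributes 2 + 0 · 3 = 2
  Term 1 contributes -5 + 1 · 3 = -2
  Term 2 contributes 4 + 2 · 3 = 10
  Term 3 contributes -2 + 3 · 3 = 7
p(3) = ⊕ of these = min[2, -2, 10, 7] = -2.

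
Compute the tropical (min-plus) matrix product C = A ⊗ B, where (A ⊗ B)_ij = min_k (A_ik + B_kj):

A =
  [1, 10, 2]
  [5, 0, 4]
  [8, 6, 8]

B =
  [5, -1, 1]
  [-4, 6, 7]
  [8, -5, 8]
A ⊗ B =
  [6, -3, 2]
  [-4, -1, 6]
  [2, 3, 9]

Apply the min-plus product entry-by-entry:
  C[0][0] = min over k of (A[0][0] + B[0][0] = 1 + 5 = 6, A[0][1] + B[1][0] = 10 + -4 = 6, A[0][2] + B[2][0] = 2 + 8 = 10) = 6 (attained at k = 0)
  C[0][1] = min over k of (A[0][0] + B[0][1] = 1 + -1 = 0, A[0][1] + B[1][1] = 10 + 6 = 16, A[0][2] + B[2][1] = 2 + -5 = -3) = -3 (attained at k = 2)
  C[0][2] = min over k of (A[0][0] + B[0][2] = 1 + 1 = 2, A[0][1] + B[1][2] = 10 + 7 = 17, A[0][2] + B[2][2] = 2 + 8 = 10) = 2 (attained at k = 0)
  C[1][0] = min over k of (A[1][0] + B[0][0] = 5 + 5 = 10, A[1][1] + B[1][0] = 0 + -4 = -4, A[1][2] + B[2][0] = 4 + 8 = 12) = -4 (attained at k = 1)
  C[1][1] = min over k of (A[1][0] + B[0][1] = 5 + -1 = 4, A[1][1] + B[1][1] = 0 + 6 = 6, A[1][2] + B[2][1] = 4 + -5 = -1) = -1 (attained at k = 2)
  C[1][2] = min over k of (A[1][0] + B[0][2] = 5 + 1 = 6, A[1][1] + B[1][2] = 0 + 7 = 7, A[1][2] + B[2][2] = 4 + 8 = 12) = 6 (attained at k = 0)
  C[2][0] = min over k of (A[2][0] + B[0][0] = 8 + 5 = 13, A[2][1] + B[1][0] = 6 + -4 = 2, A[2][2] + B[2][0] = 8 + 8 = 16) = 2 (attained at k = 1)
  C[2][1] = min over k of (A[2][0] + B[0][1] = 8 + -1 = 7, A[2][1] + B[1][1] = 6 + 6 = 12, A[2][2] + B[2][1] = 8 + -5 = 3) = 3 (attained at k = 2)
  C[2][2] = min over k of (A[2][0] + B[0][2] = 8 + 1 = 9, A[2][1] + B[1][2] = 6 + 7 = 13, A[2][2] + B[2][2] = 8 + 8 = 16) = 9 (attained at k = 0)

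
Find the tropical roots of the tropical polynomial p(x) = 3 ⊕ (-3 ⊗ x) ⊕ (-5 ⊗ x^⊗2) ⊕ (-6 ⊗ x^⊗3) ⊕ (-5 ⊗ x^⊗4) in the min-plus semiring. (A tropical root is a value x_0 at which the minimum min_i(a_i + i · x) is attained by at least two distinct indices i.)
Roots: {-1, 1, 2, 6}

Each tropical root is a break point of the lower envelope of the lines y = a_i + i · x (there are 5 lines, with slopes 0, 1, ..., 4). Only the lines that attain the minimum somewhere contribute to roots; other lines are dominated. Here the surviving (envelope) indices are i = 4, i = 3, i = 2, i = 1, i = 0.
Intersections between consecutive envelope lines give the roots: for adjacent envelope indices i < j the intersection is x = (a_i − a_j) / (j − i). Reading off the sorted break points: {-1, 1, 2, 6}.
Verification: at each break x_0, at least two indices attain the minimum of min_i(a_i + i · x_0).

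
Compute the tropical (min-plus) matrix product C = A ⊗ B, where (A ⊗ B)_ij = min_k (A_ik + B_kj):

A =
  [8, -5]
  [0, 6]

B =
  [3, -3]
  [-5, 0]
A ⊗ B =
  [-10, -5]
  [1, -3]

Apply the min-plus product entry-by-entry:
  C[0][0] = min over k of (A[0][0] + B[0][0] = 8 + 3 = 11, A[0][1] + B[1][0] = -5 + -5 = -10) = -10 (attained at k = 1)
  C[0][1] = min over k of (A[0][0] + B[0][1] = 8 + -3 = 5, A[0][1] + B[1][1] = -5 + 0 = -5) = -5 (attained at k = 1)
  C[1][0] = min over k of (A[1][0] + B[0][0] = 0 + 3 = 3, A[1][1] + B[1][0] = 6 + -5 = 1) = 1 (attained at k = 1)
  C[1][1] = min over k of (A[1][0] + B[0][1] = 0 + -3 = -3, A[1][1] + B[1][1] = 6 + 0 = 6) = -3 (attained at k = 0)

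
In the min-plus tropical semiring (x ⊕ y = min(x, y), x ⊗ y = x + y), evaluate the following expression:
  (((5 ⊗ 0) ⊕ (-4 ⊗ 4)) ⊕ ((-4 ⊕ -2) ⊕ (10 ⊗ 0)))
(((5 ⊗ 0) ⊕ (-4 ⊗ 4)) ⊕ ((-4 ⊕ -2) ⊕ (10 ⊗ 0))) = -4

Expand innermost to outermost. Recall ⊕ takes the minimum of its arguments and ⊗ takes their sum. Working out the expression (((5 ⊗ 0) ⊕ (-4 ⊗ 4)) ⊕ ((-4 ⊕ -2) ⊕ (10 ⊗ 0))) gives -4.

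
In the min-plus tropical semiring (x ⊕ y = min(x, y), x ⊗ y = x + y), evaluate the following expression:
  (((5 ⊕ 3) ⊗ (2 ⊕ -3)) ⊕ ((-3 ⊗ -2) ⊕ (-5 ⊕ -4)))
(((5 ⊕ 3) ⊗ (2 ⊕ -3)) ⊕ ((-3 ⊗ -2) ⊕ (-5 ⊕ -4))) = -5

Expand innermost to outermost. Recall ⊕ takes the minimum of its arguments and ⊗ takes their sum. Working out the expression (((5 ⊕ 3) ⊗ (2 ⊕ -3)) ⊕ ((-3 ⊗ -2) ⊕ (-5 ⊕ -4))) gives -5.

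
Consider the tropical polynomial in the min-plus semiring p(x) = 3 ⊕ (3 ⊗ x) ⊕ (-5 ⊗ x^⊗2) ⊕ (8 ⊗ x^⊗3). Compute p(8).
p(8) = 3

A tropical monomial a ⊗ x^⊗i evaluates to a + i · x. Evaluating each term at x = 8:
  Term 0 contributes 3 + 0 · 8 = 3
  Term 1 contributes 3 + 1 · 8 = 11
  Term 2 contributes -5 + 2 · 8 = 11
  Term 3 contributes 8 + 3 · 8 = 32
p(8) = ⊕ of these = min[3, 11, 11, 32] = 3.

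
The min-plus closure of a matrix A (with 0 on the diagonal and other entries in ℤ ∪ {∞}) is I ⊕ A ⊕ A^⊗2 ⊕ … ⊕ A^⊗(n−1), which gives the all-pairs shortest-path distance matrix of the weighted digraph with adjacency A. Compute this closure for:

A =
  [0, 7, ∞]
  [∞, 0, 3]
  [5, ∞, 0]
Closure =
  [0, 7, 10]
  [8, 0, 3]
  [5, 12, 0]

This is the Floyd-Warshall all-pairs shortest-path computation. For each intermediate vertex k = 0, 1, …, 2, update dist[i][j] ← min(dist[i][j], dist[i][k] + dist[k][j]). The final matrix gives, for each (i, j), the minimum total weight of any directed path from i to j (possibly empty when i = j).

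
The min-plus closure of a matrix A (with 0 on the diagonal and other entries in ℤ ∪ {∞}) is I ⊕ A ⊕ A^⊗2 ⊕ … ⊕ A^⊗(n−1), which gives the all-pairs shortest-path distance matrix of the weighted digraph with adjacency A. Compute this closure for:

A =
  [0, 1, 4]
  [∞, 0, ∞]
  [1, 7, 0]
Closure =
  [0, 1, 4]
  [∞, 0, ∞]
  [1, 2, 0]

This is the Floyd-Warshall all-pairs shortest-path computation. For each intermediate vertex k = 0, 1, …, 2, update dist[i][j] ← min(dist[i][j], dist[i][k] + dist[k][j]). The final matrix gives, for each (i, j), the minimum total weight of any directed path from i to j (possibly empty when i = j).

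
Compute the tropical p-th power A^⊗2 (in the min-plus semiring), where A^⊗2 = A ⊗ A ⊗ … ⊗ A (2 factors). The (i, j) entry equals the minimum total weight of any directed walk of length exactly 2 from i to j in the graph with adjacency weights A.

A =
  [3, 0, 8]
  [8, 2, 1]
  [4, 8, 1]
A^⊗2 =
  [6, 2, 1]
  [5, 4, 2]
  [5, 4, 2]

Each entry (A^⊗2)_ij equals the minimum over all length-2 walks i = v_0 → v_1 → … → v_2 = j of Σ_t A[v_t][v_{t+1}]. For example, for (i, j) = (0, 2) we minimise over 3 possible intermediate vertex sequences; the minimum is 1, attained along the walk 0 → 1 → 2.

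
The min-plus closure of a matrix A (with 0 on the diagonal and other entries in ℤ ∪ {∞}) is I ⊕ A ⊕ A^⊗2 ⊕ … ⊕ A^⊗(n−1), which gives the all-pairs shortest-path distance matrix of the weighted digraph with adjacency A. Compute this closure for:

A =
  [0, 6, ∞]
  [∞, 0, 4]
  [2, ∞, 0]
Closure =
  [0, 6, 10]
  [6, 0, 4]
  [2, 8, 0]

This is the Floyd-Warshall all-pairs shortest-path computation. For each intermediate vertex k = 0, 1, …, 2, update dist[i][j] ← min(dist[i][j], dist[i][k] + dist[k][j]). The final matrix gives, for each (i, j), the minimum total weight of any directed path from i to j (possibly empty when i = j).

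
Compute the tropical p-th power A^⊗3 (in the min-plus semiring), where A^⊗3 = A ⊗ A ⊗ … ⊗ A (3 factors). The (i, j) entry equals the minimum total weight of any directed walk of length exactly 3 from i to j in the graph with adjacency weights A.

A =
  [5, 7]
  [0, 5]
A^⊗3 =
  [12, 14]
  [7, 12]

Each entry (A^⊗3)_ij equals the minimum over all length-3 walks i = v_0 → v_1 → … → v_3 = j of Σ_t A[v_t][v_{t+1}]. For example, for (i, j) = (0, 1) we minimise over 4 possible intermediate vertex sequences; the minimum is 14, attained along the walk 0 → 1 → 0 → 1.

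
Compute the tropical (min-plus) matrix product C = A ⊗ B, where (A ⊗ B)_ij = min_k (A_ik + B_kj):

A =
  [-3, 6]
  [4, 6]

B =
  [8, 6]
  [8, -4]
A ⊗ B =
  [5, 2]
  [12, 2]

Apply the min-plus product entry-by-entry:
  C[0][0] = min over k of (A[0][0] + B[0][0] = -3 + 8 = 5, A[0][1] + B[1][0] = 6 + 8 = 14) = 5 (attained at k = 0)
  C[0][1] = min over k of (A[0][0] + B[0][1] = -3 + 6 = 3, A[0][1] + B[1][1] = 6 + -4 = 2) = 2 (attained at k = 1)
  C[1][0] = min over k of (A[1][0] + B[0][0] = 4 + 8 = 12, A[1][1] + B[1][0] = 6 + 8 = 14) = 12 (attained at k = 0)
  C[1][1] = min over k of (A[1][0] + B[0][1] = 4 + 6 = 10, A[1][1] + B[1][1] = 6 + -4 = 2) = 2 (attained at k = 1)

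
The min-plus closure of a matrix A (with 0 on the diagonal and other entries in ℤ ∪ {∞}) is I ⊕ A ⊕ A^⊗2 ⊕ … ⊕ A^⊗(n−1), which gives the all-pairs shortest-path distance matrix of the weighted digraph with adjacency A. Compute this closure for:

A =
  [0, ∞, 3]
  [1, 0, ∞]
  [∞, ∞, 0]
Closure =
  [0, ∞, 3]
  [1, 0, 4]
  [∞, ∞, 0]

This is the Floyd-Warshall all-pairs shortest-path computation. For each intermediate vertex k = 0, 1, …, 2, update dist[i][j] ← min(dist[i][j], dist[i][k] + dist[k][j]). The final matrix gives, for each (i, j), the minimum total weight of any directed path from i to j (possibly empty when i = j).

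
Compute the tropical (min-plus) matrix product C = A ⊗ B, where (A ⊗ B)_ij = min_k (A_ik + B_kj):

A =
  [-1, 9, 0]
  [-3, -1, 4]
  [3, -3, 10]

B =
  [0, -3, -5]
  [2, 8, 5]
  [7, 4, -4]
A ⊗ B =
  [-1, -4, -6]
  [-3, -6, -8]
  [-1, 0, -2]

Apply the min-plus product entry-by-entry:
  C[0][0] = min over k of (A[0][0] + B[0][0] = -1 + 0 = -1, A[0][1] + B[1][0] = 9 + 2 = 11, A[0][2] + B[2][0] = 0 + 7 = 7) = -1 (attained at k = 0)
  C[0][1] = min over k of (A[0][0] + B[0][1] = -1 + -3 = -4, A[0][1] + B[1][1] = 9 + 8 = 17, A[0][2] + B[2][1] = 0 + 4 = 4) = -4 (attained at k = 0)
  C[0][2] = min over k of (A[0][0] + B[0][2] = -1 + -5 = -6, A[0][1] + B[1][2] = 9 + 5 = 14, A[0][2] + B[2][2] = 0 + -4 = -4) = -6 (attained at k = 0)
  C[1][0] = min over k of (A[1][0] + B[0][0] = -3 + 0 = -3, A[1][1] + B[1][0] = -1 + 2 = 1, A[1][2] + B[2][0] = 4 + 7 = 11) = -3 (attained at k = 0)
  C[1][1] = min over k of (A[1][0] + B[0][1] = -3 + -3 = -6, A[1][1] + B[1][1] = -1 + 8 = 7, A[1][2] + B[2][1] = 4 + 4 = 8) = -6 (attained at k = 0)
  C[1][2] = min over k of (A[1][0] + B[0][2] = -3 + -5 = -8, A[1][1] + B[1][2] = -1 + 5 = 4, A[1][2] + B[2][2] = 4 + -4 = 0) = -8 (attained at k = 0)
  C[2][0] = min over k of (A[2][0] + B[0][0] = 3 + 0 = 3, A[2][1] + B[1][0] = -3 + 2 = -1, A[2][2] + B[2][0] = 10 + 7 = 17) = -1 (attained at k = 1)
  C[2][1] = min over k of (A[2][0] + B[0][1] = 3 + -3 = 0, A[2][1] + B[1][1] = -3 + 8 = 5, A[2][2] + B[2][1] = 10 + 4 = 14) = 0 (attained at k = 0)
  C[2][2] = min over k of (A[2][0] + B[0][2] = 3 + -5 = -2, A[2][1] + B[1][2] = -3 + 5 = 2, A[2][2] + B[2][2] = 10 + -4 = 6) = -2 (attained at k = 0)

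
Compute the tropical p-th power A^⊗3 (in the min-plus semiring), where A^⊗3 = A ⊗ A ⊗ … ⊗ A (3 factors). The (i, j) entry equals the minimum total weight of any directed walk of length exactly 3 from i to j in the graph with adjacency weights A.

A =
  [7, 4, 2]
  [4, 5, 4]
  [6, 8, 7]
A^⊗3 =
  [13, 12, 10]
  [12, 13, 11]
  [14, 15, 14]

Each entry (A^⊗3)_ij equals the minimum over all length-3 walks i = v_0 → v_1 → … → v_3 = j of Σ_t A[v_t][v_{t+1}]. For example, for (i, j) = (0, 2) we minimise over 9 possible intermediate vertex sequences; the minimum is 10, attained along the walk 0 → 1 → 0 → 2.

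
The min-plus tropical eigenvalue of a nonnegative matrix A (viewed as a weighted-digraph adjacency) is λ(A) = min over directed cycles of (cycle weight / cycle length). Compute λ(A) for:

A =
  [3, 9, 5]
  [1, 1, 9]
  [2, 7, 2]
λ(A) = 1

Enumerate directed cycles and compute their means (weight / length). Sample:
  cycle 0 → 0: weight = 3, length = 1, mean = 3/1 ≈ 3.000
  cycle 1 → 1: weight = 1, length = 1, mean = 1/1 ≈ 1.000
  cycle 2 → 2: weight = 2, length = 1, mean = 2/1 ≈ 2.000
  cycle 0 → 1 → 0: weight = 10, length = 2, mean = 10/2 ≈ 5.000
  cycle 0 → 2 → 0: weight = 7, length = 2, mean = 7/2 ≈ 3.500
  cycle 1 → 0 → 1: weight = 10, length = 2, mean = 10/2 ≈ 5.000
Minimum mean = 1.000, attained e.g. along the cycle 1 → 1 with weight 1 and length 1. So λ(A) = 1/1 = 1.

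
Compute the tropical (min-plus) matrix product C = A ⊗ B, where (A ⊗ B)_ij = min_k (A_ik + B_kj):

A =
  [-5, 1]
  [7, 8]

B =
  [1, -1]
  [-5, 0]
A ⊗ B =
  [-4, -6]
  [3, 6]

Apply the min-plus product entry-by-entry:
  C[0][0] = min over k of (A[0][0] + B[0][0] = -5 + 1 = -4, A[0][1] + B[1][0] = 1 + -5 = -4) = -4 (attained at k = 0)
  C[0][1] = min over k of (A[0][0] + B[0][1] = -5 + -1 = -6, A[0][1] + B[1][1] = 1 + 0 = 1) = -6 (attained at k = 0)
  C[1][0] = min over k of (A[1][0] + B[0][0] = 7 + 1 = 8, A[1][1] + B[1][0] = 8 + -5 = 3) = 3 (attained at k = 1)
  C[1][1] = min over k of (A[1][0] + B[0][1] = 7 + -1 = 6, A[1][1] + B[1][1] = 8 + 0 = 8) = 6 (attained at k = 0)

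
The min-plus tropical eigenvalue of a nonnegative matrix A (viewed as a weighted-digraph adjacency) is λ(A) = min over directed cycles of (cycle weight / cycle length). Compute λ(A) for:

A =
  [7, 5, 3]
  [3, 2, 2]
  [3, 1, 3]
λ(A) = 3/2

Enumerate directed cycles and compute their means (weight / length). Sample:
  cycle 0 → 0: weight = 7, length = 1, mean = 7/1 ≈ 7.000
  cycle 1 → 1: weight = 2, length = 1, mean = 2/1 ≈ 2.000
  cycle 2 → 2: weight = 3, length = 1, mean = 3/1 ≈ 3.000
  cycle 0 → 1 → 0: weight = 8, length = 2, mean = 8/2 ≈ 4.000
  cycle 0 → 2 → 0: weight = 6, length = 2, mean = 6/2 ≈ 3.000
  cycle 1 → 0 → 1: weight = 8, length = 2, mean = 8/2 ≈ 4.000
Minimum mean = 1.500, attained e.g. along the cycle 1 → 2 → 1 with weight 3 and length 2. So λ(A) = 3/2 = 3/2.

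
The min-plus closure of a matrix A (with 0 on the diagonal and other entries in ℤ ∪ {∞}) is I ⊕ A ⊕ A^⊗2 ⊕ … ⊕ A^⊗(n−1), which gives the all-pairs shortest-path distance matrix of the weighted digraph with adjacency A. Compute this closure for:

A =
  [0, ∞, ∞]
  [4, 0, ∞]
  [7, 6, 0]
Closure =
  [0, ∞, ∞]
  [4, 0, ∞]
  [7, 6, 0]

This is the Floyd-Warshall all-pairs shortest-path computation. For each intermediate vertex k = 0, 1, …, 2, update dist[i][j] ← min(dist[i][j], dist[i][k] + dist[k][j]). The final matrix gives, for each (i, j), the minimum total weight of any directed path from i to j (possibly empty when i = j).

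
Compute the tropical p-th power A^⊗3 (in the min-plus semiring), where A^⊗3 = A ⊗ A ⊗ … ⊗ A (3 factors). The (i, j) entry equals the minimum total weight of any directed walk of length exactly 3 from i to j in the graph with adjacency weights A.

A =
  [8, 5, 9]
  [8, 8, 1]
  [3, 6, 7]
A^⊗3 =
  [9, 12, 13]
  [11, 9, 8]
  [10, 13, 9]

Each entry (A^⊗3)_ij equals the minimum over all length-3 walks i = v_0 → v_1 → … → v_3 = j of Σ_t A[v_t][v_{t+1}]. For example, for (i, j) = (0, 2) we minimise over 9 possible intermediate vertex sequences; the minimum is 13, attained along the walk 0 → 1 → 2 → 2.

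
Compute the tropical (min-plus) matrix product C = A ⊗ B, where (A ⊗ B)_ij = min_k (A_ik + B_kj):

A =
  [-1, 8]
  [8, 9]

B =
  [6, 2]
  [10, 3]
A ⊗ B =
  [5, 1]
  [14, 10]

Apply the min-plus product entry-by-entry:
  C[0][0] = min over k of (A[0][0] + B[0][0] = -1 + 6 = 5, A[0][1] + B[1][0] = 8 + 10 = 18) = 5 (attained at k = 0)
  C[0][1] = min over k of (A[0][0] + B[0][1] = -1 + 2 = 1, A[0][1] + B[1][1] = 8 + 3 = 11) = 1 (attained at k = 0)
  C[1][0] = min over k of (A[1][0] + B[0][0] = 8 + 6 = 14, A[1][1] + B[1][0] = 9 + 10 = 19) = 14 (attained at k = 0)
  C[1][1] = min over k of (A[1][0] + B[0][1] = 8 + 2 = 10, A[1][1] + B[1][1] = 9 + 3 = 12) = 10 (attained at k = 0)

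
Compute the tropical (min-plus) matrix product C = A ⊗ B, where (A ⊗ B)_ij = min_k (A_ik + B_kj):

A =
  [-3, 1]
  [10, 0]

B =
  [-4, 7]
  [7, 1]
A ⊗ B =
  [-7, 2]
  [6, 1]

Apply the min-plus product entry-by-entry:
  C[0][0] = min over k of (A[0][0] + B[0][0] = -3 + -4 = -7, A[0][1] + B[1][0] = 1 + 7 = 8) = -7 (attained at k = 0)
  C[0][1] = min over k of (A[0][0] + B[0][1] = -3 + 7 = 4, A[0][1] + B[1][1] = 1 + 1 = 2) = 2 (attained at k = 1)
  C[1][0] = min over k of (A[1][0] + B[0][0] = 10 + -4 = 6, A[1][1] + B[1][0] = 0 + 7 = 7) = 6 (attained at k = 0)
  C[1][1] = min over k of (A[1][0] + B[0][1] = 10 + 7 = 17, A[1][1] + B[1][1] = 0 + 1 = 1) = 1 (attained at k = 1)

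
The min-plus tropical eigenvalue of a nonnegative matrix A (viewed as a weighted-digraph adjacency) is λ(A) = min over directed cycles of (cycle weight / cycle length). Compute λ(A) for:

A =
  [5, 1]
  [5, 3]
λ(A) = 3

Enumerate directed cycles and compute their means (weight / length). Sample:
  cycle 0 → 0: weight = 5, length = 1, mean = 5/1 ≈ 5.000
  cycle 1 → 1: weight = 3, length = 1, mean = 3/1 ≈ 3.000
  cycle 0 → 1 → 0: weight = 6, length = 2, mean = 6/2 ≈ 3.000
  cycle 1 → 0 → 1: weight = 6, length = 2, mean = 6/2 ≈ 3.000
Minimum mean = 3.000, attained e.g. along the cycle 1 → 1 with weight 3 and length 1. So λ(A) = 3/1 = 3.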